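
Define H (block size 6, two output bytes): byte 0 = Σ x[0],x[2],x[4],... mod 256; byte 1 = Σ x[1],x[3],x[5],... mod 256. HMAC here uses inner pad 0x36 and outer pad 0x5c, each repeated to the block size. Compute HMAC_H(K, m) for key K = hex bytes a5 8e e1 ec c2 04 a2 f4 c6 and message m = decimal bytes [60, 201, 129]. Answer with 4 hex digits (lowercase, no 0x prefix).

Key hex bytes a5 8e e1 ec c2 04 a2 f4 c6 is 9 bytes > B = 6, so hash it first: H(key) = b0 72, then zero-pad to 6 bytes: K' = b0 72 00 00 00 00.
K' ⊕ ipad = 86 44 36 36 36 36.  K' ⊕ opad = ec 2e 5c 5c 5c 5c.
Inner input = (K'⊕ipad) ∥ m = 86 44 36 36 36 36 ∥ 3c c9 81.
Inner hash: even-index sum = 431 mod 256 = 175; odd-index sum = 377 mod 256 = 121 → af 79.
Outer input = (K'⊕opad) ∥ inner = ec 2e 5c 5c 5c 5c ∥ af 79.
Outer hash (tag): even-index sum = 595 mod 256 = 83; odd-index sum = 351 mod 256 = 95 → 53 5f.

535f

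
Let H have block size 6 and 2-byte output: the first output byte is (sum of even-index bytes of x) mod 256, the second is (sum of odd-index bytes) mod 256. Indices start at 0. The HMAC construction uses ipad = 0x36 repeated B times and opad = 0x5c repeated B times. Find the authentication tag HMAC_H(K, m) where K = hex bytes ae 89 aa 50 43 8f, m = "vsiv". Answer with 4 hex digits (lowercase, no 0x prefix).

8f7b

Key hex bytes ae 89 aa 50 43 8f is exactly B = 6 bytes: K' = ae 89 aa 50 43 8f.
K' ⊕ ipad = 98 bf 9c 66 75 b9.  K' ⊕ opad = f2 d5 f6 0c 1f d3.
Inner input = (K'⊕ipad) ∥ m = 98 bf 9c 66 75 b9 ∥ 76 73 69 76.
Inner hash: even-index sum = 648 mod 256 = 136; odd-index sum = 711 mod 256 = 199 → 88 c7.
Outer input = (K'⊕opad) ∥ inner = f2 d5 f6 0c 1f d3 ∥ 88 c7.
Outer hash (tag): even-index sum = 655 mod 256 = 143; odd-index sum = 635 mod 256 = 123 → 8f 7b.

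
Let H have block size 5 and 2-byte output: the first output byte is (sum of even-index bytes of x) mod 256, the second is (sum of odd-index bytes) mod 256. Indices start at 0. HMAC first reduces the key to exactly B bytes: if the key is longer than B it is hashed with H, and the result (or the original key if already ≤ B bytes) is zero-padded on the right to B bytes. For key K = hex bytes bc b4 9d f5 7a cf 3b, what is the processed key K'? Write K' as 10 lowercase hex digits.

0e78000000

|K| = 7 > B = 5, so first hash the key.
H(K): even-index sum = 526 mod 256 = 14; odd-index sum = 632 mod 256 = 120 → 0e 78.
Zero-pad H(K) = 0e 78 to 5 bytes: K' = 0e 78 00 00 00.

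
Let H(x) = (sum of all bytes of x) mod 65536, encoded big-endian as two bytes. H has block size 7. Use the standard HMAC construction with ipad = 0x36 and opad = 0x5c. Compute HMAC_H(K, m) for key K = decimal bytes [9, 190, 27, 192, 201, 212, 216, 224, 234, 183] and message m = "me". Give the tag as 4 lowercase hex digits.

Key decimal bytes [9, 190, 27, 192, 201, 212, 216, 224, 234, 183] = 09 be 1b c0 c9 d4 d8 e0 ea b7 is 10 bytes > B = 7, so hash it first: H(key) = 06 98, then zero-pad to 7 bytes: K' = 06 98 00 00 00 00 00.
K' ⊕ ipad = 30 ae 36 36 36 36 36.  K' ⊕ opad = 5a c4 5c 5c 5c 5c 5c.
Inner input = (K'⊕ipad) ∥ m = 30 ae 36 36 36 36 36 ∥ 6d 65.
Inner hash: sum = 48+174+54+54+54+54+54+109+101 = 702 → 02 be.
Outer input = (K'⊕opad) ∥ inner = 5a c4 5c 5c 5c 5c 5c ∥ 02 be.
Outer hash (tag): sum = 90+196+92+92+92+92+92+2+190 = 938 → 03 aa.

03aa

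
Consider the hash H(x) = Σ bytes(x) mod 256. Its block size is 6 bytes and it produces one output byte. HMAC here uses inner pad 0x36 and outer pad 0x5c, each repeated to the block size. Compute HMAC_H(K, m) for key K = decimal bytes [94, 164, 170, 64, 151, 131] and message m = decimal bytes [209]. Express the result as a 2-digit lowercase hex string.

Key decimal bytes [94, 164, 170, 64, 151, 131] = 5e a4 aa 40 97 83 is exactly B = 6 bytes: K' = 5e a4 aa 40 97 83.
K' ⊕ ipad = 68 92 9c 76 a1 b5.  K' ⊕ opad = 02 f8 f6 1c cb df.
Inner input = (K'⊕ipad) ∥ m = 68 92 9c 76 a1 b5 ∥ d1.
Inner hash: sum = 104+146+156+118+161+181+209 = 1075; mod 256 = 51 → 33.
Outer input = (K'⊕opad) ∥ inner = 02 f8 f6 1c cb df ∥ 33.
Outer hash (tag): sum = 2+248+246+28+203+223+51 = 1001; mod 256 = 233 → e9.

e9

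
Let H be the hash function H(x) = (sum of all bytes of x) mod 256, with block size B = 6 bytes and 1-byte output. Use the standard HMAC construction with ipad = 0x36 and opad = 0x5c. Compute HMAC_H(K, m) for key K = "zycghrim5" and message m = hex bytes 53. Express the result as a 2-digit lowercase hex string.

Key "zycghrim5" = 7a 79 63 67 68 72 69 6d 35 is 9 bytes > B = 6, so hash it first: H(key) = a2, then zero-pad to 6 bytes: K' = a2 00 00 00 00 00.
K' ⊕ ipad = 94 36 36 36 36 36.  K' ⊕ opad = fe 5c 5c 5c 5c 5c.
Inner input = (K'⊕ipad) ∥ m = 94 36 36 36 36 36 ∥ 53.
Inner hash: sum = 148+54+54+54+54+54+83 = 501; mod 256 = 245 → f5.
Outer input = (K'⊕opad) ∥ inner = fe 5c 5c 5c 5c 5c ∥ f5.
Outer hash (tag): sum = 254+92+92+92+92+92+245 = 959; mod 256 = 191 → bf.

bf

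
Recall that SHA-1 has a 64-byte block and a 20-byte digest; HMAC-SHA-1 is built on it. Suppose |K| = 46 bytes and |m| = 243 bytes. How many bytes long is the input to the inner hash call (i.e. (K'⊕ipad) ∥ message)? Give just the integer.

Key is 46 ≤ 64 bytes, zero-padded: |K'| = 64.
Inner input = (K'⊕ipad) ∥ m → 64 + 243 = 307 bytes.

307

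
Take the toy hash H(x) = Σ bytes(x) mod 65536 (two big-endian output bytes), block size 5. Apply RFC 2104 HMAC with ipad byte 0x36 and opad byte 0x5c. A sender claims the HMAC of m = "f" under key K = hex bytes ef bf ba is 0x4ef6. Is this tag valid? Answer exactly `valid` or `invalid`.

invalid

Key hex bytes ef bf ba is 3 bytes ≤ B = 5; zero-pad to 5 bytes: K' = ef bf ba 00 00.
K' ⊕ ipad = d9 89 8c 36 36; K' ⊕ opad = b3 e3 e6 5c 5c.
Inner hash: sum = 217+137+140+54+54+102 = 704 → 02 c0.
Outer hash (recomputed tag): sum = 179+227+230+92+92+2+192 = 1014 → 03 f6.
Recomputed tag = 03f6; claimed = 4ef6 → mismatch.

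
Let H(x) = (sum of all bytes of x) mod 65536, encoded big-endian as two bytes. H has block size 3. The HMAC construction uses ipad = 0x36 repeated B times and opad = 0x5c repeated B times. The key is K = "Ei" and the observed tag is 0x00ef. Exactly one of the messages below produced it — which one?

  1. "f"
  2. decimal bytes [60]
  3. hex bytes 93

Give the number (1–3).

Key "Ei" = 45 69 is 2 bytes ≤ B = 3; zero-pad to 3 bytes: K' = 45 69 00.
K' ⊕ ipad = 73 5f 36; K' ⊕ opad = 19 35 5c.
m1: inner = H(73 5f 36 66) = 01 6e; tag = H(19 35 5c 01 6e) = 0119
m2: inner = H(73 5f 36 3c) = 01 44; tag = H(19 35 5c 01 44) = 00ef ← matches
m3: inner = H(73 5f 36 93) = 01 9b; tag = H(19 35 5c 01 9b) = 0146

2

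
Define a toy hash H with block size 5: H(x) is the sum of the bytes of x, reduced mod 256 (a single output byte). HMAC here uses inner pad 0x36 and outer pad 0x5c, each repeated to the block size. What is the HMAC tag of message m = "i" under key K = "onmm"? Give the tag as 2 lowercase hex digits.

29

Key "onmm" = 6f 6e 6d 6d is 4 bytes ≤ B = 5; zero-pad to 5 bytes: K' = 6f 6e 6d 6d 00.
K' ⊕ ipad = 59 58 5b 5b 36.  K' ⊕ opad = 33 32 31 31 5c.
Inner input = (K'⊕ipad) ∥ m = 59 58 5b 5b 36 ∥ 69.
Inner hash: sum = 89+88+91+91+54+105 = 518; mod 256 = 6 → 06.
Outer input = (K'⊕opad) ∥ inner = 33 32 31 31 5c ∥ 06.
Outer hash (tag): sum = 51+50+49+49+92+6 = 297; mod 256 = 41 → 29.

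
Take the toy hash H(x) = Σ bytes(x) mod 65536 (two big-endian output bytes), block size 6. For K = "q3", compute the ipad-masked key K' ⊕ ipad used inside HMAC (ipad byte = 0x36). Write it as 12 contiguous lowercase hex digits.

470536363636

Key "q3" = 71 33 is 2 bytes ≤ B = 6; zero-pad to 6 bytes: K' = 71 33 00 00 00 00.
XOR each byte with 0x36: 71⊕36=47, 33⊕36=05, 00⊕36=36, 00⊕36=36, 00⊕36=36, 00⊕36=36.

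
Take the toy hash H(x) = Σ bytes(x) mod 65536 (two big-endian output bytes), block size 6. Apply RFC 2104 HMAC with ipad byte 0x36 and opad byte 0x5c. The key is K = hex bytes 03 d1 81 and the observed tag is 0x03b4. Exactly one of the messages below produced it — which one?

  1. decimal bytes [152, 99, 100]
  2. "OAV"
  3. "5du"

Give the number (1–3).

Key hex bytes 03 d1 81 is 3 bytes ≤ B = 6; zero-pad to 6 bytes: K' = 03 d1 81 00 00 00.
K' ⊕ ipad = 35 e7 b7 36 36 36; K' ⊕ opad = 5f 8d dd 5c 5c 5c.
m1: inner = H(35 e7 b7 36 36 36 98 63 64) = 03 d4; tag = H(5f 8d dd 5c 5c 5c 03 d4) = 03b4 ← matches
m2: inner = H(35 e7 b7 36 36 36 4f 41 56) = 03 5b; tag = H(5f 8d dd 5c 5c 5c 03 5b) = 033b
m3: inner = H(35 e7 b7 36 36 36 35 64 75) = 03 83; tag = H(5f 8d dd 5c 5c 5c 03 83) = 0363

1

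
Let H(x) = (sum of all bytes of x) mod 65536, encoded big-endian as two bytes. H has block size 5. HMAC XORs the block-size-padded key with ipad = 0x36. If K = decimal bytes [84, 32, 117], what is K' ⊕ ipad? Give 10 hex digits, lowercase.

6216433636

Key decimal bytes [84, 32, 117] = 54 20 75 is 3 bytes ≤ B = 5; zero-pad to 5 bytes: K' = 54 20 75 00 00.
XOR each byte with 0x36: 54⊕36=62, 20⊕36=16, 75⊕36=43, 00⊕36=36, 00⊕36=36.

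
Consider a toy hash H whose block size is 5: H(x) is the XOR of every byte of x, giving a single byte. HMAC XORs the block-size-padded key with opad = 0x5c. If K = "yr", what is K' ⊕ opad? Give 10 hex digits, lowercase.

Key "yr" = 79 72 is 2 bytes ≤ B = 5; zero-pad to 5 bytes: K' = 79 72 00 00 00.
XOR each byte with 0x5c: 79⊕5c=25, 72⊕5c=2e, 00⊕5c=5c, 00⊕5c=5c, 00⊕5c=5c.

252e5c5c5c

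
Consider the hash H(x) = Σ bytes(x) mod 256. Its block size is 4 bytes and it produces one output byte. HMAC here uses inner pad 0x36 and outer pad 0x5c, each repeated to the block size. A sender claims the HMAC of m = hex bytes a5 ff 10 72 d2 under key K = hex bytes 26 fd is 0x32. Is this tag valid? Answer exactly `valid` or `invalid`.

invalid

Key hex bytes 26 fd is 2 bytes ≤ B = 4; zero-pad to 4 bytes: K' = 26 fd 00 00.
K' ⊕ ipad = 10 cb 36 36; K' ⊕ opad = 7a a1 5c 5c.
Inner hash: sum = 16+203+54+54+165+255+16+114+210 = 1087; mod 256 = 63 → 3f.
Outer hash (recomputed tag): sum = 122+161+92+92+63 = 530; mod 256 = 18 → 12.
Recomputed tag = 12; claimed = 32 → mismatch.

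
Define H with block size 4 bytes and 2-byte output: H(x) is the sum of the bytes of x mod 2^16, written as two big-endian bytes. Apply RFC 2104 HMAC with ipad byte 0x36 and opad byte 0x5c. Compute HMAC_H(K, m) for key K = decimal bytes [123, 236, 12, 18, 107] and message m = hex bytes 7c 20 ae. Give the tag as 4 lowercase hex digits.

Key decimal bytes [123, 236, 12, 18, 107] = 7b ec 0c 12 6b is 5 bytes > B = 4, so hash it first: H(key) = 01 f0, then zero-pad to 4 bytes: K' = 01 f0 00 00.
K' ⊕ ipad = 37 c6 36 36.  K' ⊕ opad = 5d ac 5c 5c.
Inner input = (K'⊕ipad) ∥ m = 37 c6 36 36 ∥ 7c 20 ae.
Inner hash: sum = 55+198+54+54+124+32+174 = 691 → 02 b3.
Outer input = (K'⊕opad) ∥ inner = 5d ac 5c 5c ∥ 02 b3.
Outer hash (tag): sum = 93+172+92+92+2+179 = 630 → 02 76.

0276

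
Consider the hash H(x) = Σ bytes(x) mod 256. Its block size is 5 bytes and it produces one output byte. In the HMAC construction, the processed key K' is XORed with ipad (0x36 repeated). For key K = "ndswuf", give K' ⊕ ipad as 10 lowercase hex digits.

a136363636

Key "ndswuf" = 6e 64 73 77 75 66 is 6 bytes > B = 5, so hash it first: H(key) = 97, then zero-pad to 5 bytes: K' = 97 00 00 00 00.
XOR each byte with 0x36: 97⊕36=a1, 00⊕36=36, 00⊕36=36, 00⊕36=36, 00⊕36=36.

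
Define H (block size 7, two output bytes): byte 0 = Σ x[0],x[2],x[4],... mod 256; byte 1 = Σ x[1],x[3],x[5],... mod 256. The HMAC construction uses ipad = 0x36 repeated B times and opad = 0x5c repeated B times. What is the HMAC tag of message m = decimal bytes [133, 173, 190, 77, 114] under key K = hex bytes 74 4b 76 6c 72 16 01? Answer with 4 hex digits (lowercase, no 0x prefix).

8988

Key hex bytes 74 4b 76 6c 72 16 01 is exactly B = 7 bytes: K' = 74 4b 76 6c 72 16 01.
K' ⊕ ipad = 42 7d 40 5a 44 20 37.  K' ⊕ opad = 28 17 2a 30 2e 4a 5d.
Inner input = (K'⊕ipad) ∥ m = 42 7d 40 5a 44 20 37 ∥ 85 ad be 4d 72.
Inner hash: even-index sum = 503 mod 256 = 247; odd-index sum = 684 mod 256 = 172 → f7 ac.
Outer input = (K'⊕opad) ∥ inner = 28 17 2a 30 2e 4a 5d ∥ f7 ac.
Outer hash (tag): even-index sum = 393 mod 256 = 137; odd-index sum = 392 mod 256 = 136 → 89 88.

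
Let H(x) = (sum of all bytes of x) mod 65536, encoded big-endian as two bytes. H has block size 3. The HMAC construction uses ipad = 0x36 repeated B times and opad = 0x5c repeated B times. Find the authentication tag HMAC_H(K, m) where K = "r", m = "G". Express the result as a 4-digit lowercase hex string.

01dd

Key "r" = 72 is 1 byte ≤ B = 3; zero-pad to 3 bytes: K' = 72 00 00.
K' ⊕ ipad = 44 36 36.  K' ⊕ opad = 2e 5c 5c.
Inner input = (K'⊕ipad) ∥ m = 44 36 36 ∥ 47.
Inner hash: sum = 68+54+54+71 = 247 → 00 f7.
Outer input = (K'⊕opad) ∥ inner = 2e 5c 5c ∥ 00 f7.
Outer hash (tag): sum = 46+92+92+0+247 = 477 → 01 dd.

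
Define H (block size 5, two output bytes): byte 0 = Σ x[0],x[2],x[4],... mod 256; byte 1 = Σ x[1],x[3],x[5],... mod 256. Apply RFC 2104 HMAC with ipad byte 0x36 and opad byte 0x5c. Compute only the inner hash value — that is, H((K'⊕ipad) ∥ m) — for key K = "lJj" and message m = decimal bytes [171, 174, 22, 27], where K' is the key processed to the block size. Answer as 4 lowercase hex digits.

b573

Key "lJj" = 6c 4a 6a is 3 bytes ≤ B = 5; zero-pad to 5 bytes: K' = 6c 4a 6a 00 00.
K' ⊕ ipad = 5a 7c 5c 36 36.
Inner input = 5a 7c 5c 36 36 ∥ ab ae 16 1b.
Inner hash: even-index sum = 437 mod 256 = 181; odd-index sum = 371 mod 256 = 115 → b5 73.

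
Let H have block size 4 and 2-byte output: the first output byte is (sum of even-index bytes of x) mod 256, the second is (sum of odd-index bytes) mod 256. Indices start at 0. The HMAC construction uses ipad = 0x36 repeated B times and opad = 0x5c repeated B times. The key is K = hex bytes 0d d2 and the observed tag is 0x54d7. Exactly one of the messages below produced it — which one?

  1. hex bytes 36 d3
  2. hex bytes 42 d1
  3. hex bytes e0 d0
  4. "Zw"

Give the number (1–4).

1

Key hex bytes 0d d2 is 2 bytes ≤ B = 4; zero-pad to 4 bytes: K' = 0d d2 00 00.
K' ⊕ ipad = 3b e4 36 36; K' ⊕ opad = 51 8e 5c 5c.
m1: inner = H(3b e4 36 36 36 d3) = a7 ed; tag = H(51 8e 5c 5c a7 ed) = 54d7 ← matches
m2: inner = H(3b e4 36 36 42 d1) = b3 eb; tag = H(51 8e 5c 5c b3 eb) = 60d5
m3: inner = H(3b e4 36 36 e0 d0) = 51 ea; tag = H(51 8e 5c 5c 51 ea) = fed4
m4: inner = H(3b e4 36 36 5a 77) = cb 91; tag = H(51 8e 5c 5c cb 91) = 787b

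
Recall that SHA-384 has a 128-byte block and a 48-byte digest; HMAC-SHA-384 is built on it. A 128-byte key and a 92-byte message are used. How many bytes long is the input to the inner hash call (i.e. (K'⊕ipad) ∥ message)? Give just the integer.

Key is 128 ≤ 128 bytes, zero-padded: |K'| = 128.
Inner input = (K'⊕ipad) ∥ m → 128 + 92 = 220 bytes.

220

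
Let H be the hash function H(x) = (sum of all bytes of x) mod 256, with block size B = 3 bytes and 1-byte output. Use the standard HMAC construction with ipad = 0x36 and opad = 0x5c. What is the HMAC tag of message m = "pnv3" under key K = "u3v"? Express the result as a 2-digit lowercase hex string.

d1

Key "u3v" = 75 33 76 is exactly B = 3 bytes: K' = 75 33 76.
K' ⊕ ipad = 43 05 40.  K' ⊕ opad = 29 6f 2a.
Inner input = (K'⊕ipad) ∥ m = 43 05 40 ∥ 70 6e 76 33.
Inner hash: sum = 67+5+64+112+110+118+51 = 527; mod 256 = 15 → 0f.
Outer input = (K'⊕opad) ∥ inner = 29 6f 2a ∥ 0f.
Outer hash (tag): sum = 41+111+42+15 = 209 → d1.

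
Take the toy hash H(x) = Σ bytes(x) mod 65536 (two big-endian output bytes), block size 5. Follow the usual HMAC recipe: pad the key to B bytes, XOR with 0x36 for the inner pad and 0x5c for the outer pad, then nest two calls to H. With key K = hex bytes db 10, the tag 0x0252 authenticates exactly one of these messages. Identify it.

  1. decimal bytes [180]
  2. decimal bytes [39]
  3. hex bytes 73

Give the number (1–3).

1

Key hex bytes db 10 is 2 bytes ≤ B = 5; zero-pad to 5 bytes: K' = db 10 00 00 00.
K' ⊕ ipad = ed 26 36 36 36; K' ⊕ opad = 87 4c 5c 5c 5c.
m1: inner = H(ed 26 36 36 36 b4) = 02 69; tag = H(87 4c 5c 5c 5c 02 69) = 0252 ← matches
m2: inner = H(ed 26 36 36 36 27) = 01 dc; tag = H(87 4c 5c 5c 5c 01 dc) = 02c4
m3: inner = H(ed 26 36 36 36 73) = 02 28; tag = H(87 4c 5c 5c 5c 02 28) = 0211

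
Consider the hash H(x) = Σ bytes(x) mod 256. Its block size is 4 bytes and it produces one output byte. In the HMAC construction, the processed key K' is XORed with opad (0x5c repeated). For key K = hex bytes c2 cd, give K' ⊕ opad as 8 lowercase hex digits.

Key hex bytes c2 cd is 2 bytes ≤ B = 4; zero-pad to 4 bytes: K' = c2 cd 00 00.
XOR each byte with 0x5c: c2⊕5c=9e, cd⊕5c=91, 00⊕5c=5c, 00⊕5c=5c.

9e915c5c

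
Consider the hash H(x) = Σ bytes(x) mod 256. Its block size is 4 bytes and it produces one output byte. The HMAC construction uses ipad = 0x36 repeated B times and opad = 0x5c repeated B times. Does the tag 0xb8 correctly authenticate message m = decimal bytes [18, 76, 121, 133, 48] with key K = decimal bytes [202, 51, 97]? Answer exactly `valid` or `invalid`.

Key decimal bytes [202, 51, 97] = ca 33 61 is 3 bytes ≤ B = 4; zero-pad to 4 bytes: K' = ca 33 61 00.
K' ⊕ ipad = fc 05 57 36; K' ⊕ opad = 96 6f 3d 5c.
Inner hash: sum = 252+5+87+54+18+76+121+133+48 = 794; mod 256 = 26 → 1a.
Outer hash (recomputed tag): sum = 150+111+61+92+26 = 440; mod 256 = 184 → b8.
Recomputed tag = b8; claimed = b8 → match.

valid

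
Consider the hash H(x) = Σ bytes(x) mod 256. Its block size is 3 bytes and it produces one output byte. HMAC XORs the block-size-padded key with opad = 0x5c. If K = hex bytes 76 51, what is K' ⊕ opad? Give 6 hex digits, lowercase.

2a0d5c

Key hex bytes 76 51 is 2 bytes ≤ B = 3; zero-pad to 3 bytes: K' = 76 51 00.
XOR each byte with 0x5c: 76⊕5c=2a, 51⊕5c=0d, 00⊕5c=5c.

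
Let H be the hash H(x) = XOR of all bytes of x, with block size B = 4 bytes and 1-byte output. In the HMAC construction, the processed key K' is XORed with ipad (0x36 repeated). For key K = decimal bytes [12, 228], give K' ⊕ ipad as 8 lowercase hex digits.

3ad23636

Key decimal bytes [12, 228] = 0c e4 is 2 bytes ≤ B = 4; zero-pad to 4 bytes: K' = 0c e4 00 00.
XOR each byte with 0x36: 0c⊕36=3a, e4⊕36=d2, 00⊕36=36, 00⊕36=36.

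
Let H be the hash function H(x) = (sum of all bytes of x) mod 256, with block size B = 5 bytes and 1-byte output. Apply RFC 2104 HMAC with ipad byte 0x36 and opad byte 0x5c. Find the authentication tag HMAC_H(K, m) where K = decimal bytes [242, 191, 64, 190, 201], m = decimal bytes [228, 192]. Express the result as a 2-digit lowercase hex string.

Key decimal bytes [242, 191, 64, 190, 201] = f2 bf 40 be c9 is exactly B = 5 bytes: K' = f2 bf 40 be c9.
K' ⊕ ipad = c4 89 76 88 ff.  K' ⊕ opad = ae e3 1c e2 95.
Inner input = (K'⊕ipad) ∥ m = c4 89 76 88 ff ∥ e4 c0.
Inner hash: sum = 196+137+118+136+255+228+192 = 1262; mod 256 = 238 → ee.
Outer input = (K'⊕opad) ∥ inner = ae e3 1c e2 95 ∥ ee.
Outer hash (tag): sum = 174+227+28+226+149+238 = 1042; mod 256 = 18 → 12.

12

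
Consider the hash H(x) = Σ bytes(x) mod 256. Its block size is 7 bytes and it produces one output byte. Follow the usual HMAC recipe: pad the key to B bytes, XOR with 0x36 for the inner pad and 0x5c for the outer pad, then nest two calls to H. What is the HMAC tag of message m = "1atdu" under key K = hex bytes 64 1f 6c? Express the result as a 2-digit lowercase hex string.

Key hex bytes 64 1f 6c is 3 bytes ≤ B = 7; zero-pad to 7 bytes: K' = 64 1f 6c 00 00 00 00.
K' ⊕ ipad = 52 29 5a 36 36 36 36.  K' ⊕ opad = 38 43 30 5c 5c 5c 5c.
Inner input = (K'⊕ipad) ∥ m = 52 29 5a 36 36 36 36 ∥ 31 61 74 64 75.
Inner hash: sum = 82+41+90+54+54+54+54+49+97+116+100+117 = 908; mod 256 = 140 → 8c.
Outer input = (K'⊕opad) ∥ inner = 38 43 30 5c 5c 5c 5c ∥ 8c.
Outer hash (tag): sum = 56+67+48+92+92+92+92+140 = 679; mod 256 = 167 → a7.

a7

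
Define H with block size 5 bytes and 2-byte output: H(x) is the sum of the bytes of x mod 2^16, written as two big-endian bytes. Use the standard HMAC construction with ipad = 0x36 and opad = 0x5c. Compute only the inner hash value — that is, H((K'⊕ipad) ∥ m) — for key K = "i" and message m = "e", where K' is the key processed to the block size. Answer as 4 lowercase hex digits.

019c

Key "i" = 69 is 1 byte ≤ B = 5; zero-pad to 5 bytes: K' = 69 00 00 00 00.
K' ⊕ ipad = 5f 36 36 36 36.
Inner input = 5f 36 36 36 36 ∥ 65.
Inner hash: sum = 95+54+54+54+54+101 = 412 → 01 9c.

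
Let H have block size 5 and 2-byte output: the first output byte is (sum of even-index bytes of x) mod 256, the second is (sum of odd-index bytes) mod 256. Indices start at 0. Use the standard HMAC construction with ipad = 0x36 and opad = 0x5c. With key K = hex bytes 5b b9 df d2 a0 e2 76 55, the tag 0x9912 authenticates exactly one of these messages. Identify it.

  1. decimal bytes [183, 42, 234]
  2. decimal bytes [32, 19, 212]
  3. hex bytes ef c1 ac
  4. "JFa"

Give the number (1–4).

Key hex bytes 5b b9 df d2 a0 e2 76 55 is 8 bytes > B = 5, so hash it first: H(key) = 50 c2, then zero-pad to 5 bytes: K' = 50 c2 00 00 00.
K' ⊕ ipad = 66 f4 36 36 36; K' ⊕ opad = 0c 9e 5c 5c 5c.
m1: inner = H(66 f4 36 36 36 b7 2a ea) = fc cb; tag = H(0c 9e 5c 5c 5c fc cb) = 8ff6
m2: inner = H(66 f4 36 36 36 20 13 d4) = e5 1e; tag = H(0c 9e 5c 5c 5c e5 1e) = e2df
m3: inner = H(66 f4 36 36 36 ef c1 ac) = 93 c5; tag = H(0c 9e 5c 5c 5c 93 c5) = 898d
m4: inner = H(66 f4 36 36 36 4a 46 61) = 18 d5; tag = H(0c 9e 5c 5c 5c 18 d5) = 9912 ← matches

4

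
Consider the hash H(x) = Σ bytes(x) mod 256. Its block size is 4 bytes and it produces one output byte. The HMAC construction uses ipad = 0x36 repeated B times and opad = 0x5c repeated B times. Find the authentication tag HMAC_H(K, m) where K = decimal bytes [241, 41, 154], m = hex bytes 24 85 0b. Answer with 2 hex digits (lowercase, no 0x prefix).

c0

Key decimal bytes [241, 41, 154] = f1 29 9a is 3 bytes ≤ B = 4; zero-pad to 4 bytes: K' = f1 29 9a 00.
K' ⊕ ipad = c7 1f ac 36.  K' ⊕ opad = ad 75 c6 5c.
Inner input = (K'⊕ipad) ∥ m = c7 1f ac 36 ∥ 24 85 0b.
Inner hash: sum = 199+31+172+54+36+133+11 = 636; mod 256 = 124 → 7c.
Outer input = (K'⊕opad) ∥ inner = ad 75 c6 5c ∥ 7c.
Outer hash (tag): sum = 173+117+198+92+124 = 704; mod 256 = 192 → c0.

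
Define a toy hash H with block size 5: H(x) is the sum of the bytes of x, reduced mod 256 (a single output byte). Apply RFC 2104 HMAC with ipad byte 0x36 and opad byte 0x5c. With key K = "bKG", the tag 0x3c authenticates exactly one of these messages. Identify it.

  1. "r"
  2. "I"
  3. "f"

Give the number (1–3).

3

Key "bKG" = 62 4b 47 is 3 bytes ≤ B = 5; zero-pad to 5 bytes: K' = 62 4b 47 00 00.
K' ⊕ ipad = 54 7d 71 36 36; K' ⊕ opad = 3e 17 1b 5c 5c.
m1: inner = H(54 7d 71 36 36 72) = 20; tag = H(3e 17 1b 5c 5c 20) = 48
m2: inner = H(54 7d 71 36 36 49) = f7; tag = H(3e 17 1b 5c 5c f7) = 1f
m3: inner = H(54 7d 71 36 36 66) = 14; tag = H(3e 17 1b 5c 5c 14) = 3c ← matches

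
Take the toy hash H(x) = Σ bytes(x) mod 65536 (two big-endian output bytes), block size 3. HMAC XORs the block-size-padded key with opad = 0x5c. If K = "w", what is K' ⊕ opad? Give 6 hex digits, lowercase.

2b5c5c

Key "w" = 77 is 1 byte ≤ B = 3; zero-pad to 3 bytes: K' = 77 00 00.
XOR each byte with 0x5c: 77⊕5c=2b, 00⊕5c=5c, 00⊕5c=5c.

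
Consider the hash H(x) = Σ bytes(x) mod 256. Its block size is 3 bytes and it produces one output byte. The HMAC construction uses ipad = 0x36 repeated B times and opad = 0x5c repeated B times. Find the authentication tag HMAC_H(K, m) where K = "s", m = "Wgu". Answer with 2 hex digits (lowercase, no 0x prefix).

Key "s" = 73 is 1 byte ≤ B = 3; zero-pad to 3 bytes: K' = 73 00 00.
K' ⊕ ipad = 45 36 36.  K' ⊕ opad = 2f 5c 5c.
Inner input = (K'⊕ipad) ∥ m = 45 36 36 ∥ 57 67 75.
Inner hash: sum = 69+54+54+87+103+117 = 484; mod 256 = 228 → e4.
Outer input = (K'⊕opad) ∥ inner = 2f 5c 5c ∥ e4.
Outer hash (tag): sum = 47+92+92+228 = 459; mod 256 = 203 → cb.

cb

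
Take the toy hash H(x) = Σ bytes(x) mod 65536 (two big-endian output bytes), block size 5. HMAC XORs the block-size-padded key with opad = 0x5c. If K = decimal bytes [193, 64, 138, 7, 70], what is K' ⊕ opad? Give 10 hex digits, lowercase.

Key decimal bytes [193, 64, 138, 7, 70] = c1 40 8a 07 46 is exactly B = 5 bytes: K' = c1 40 8a 07 46.
XOR each byte with 0x5c: c1⊕5c=9d, 40⊕5c=1c, 8a⊕5c=d6, 07⊕5c=5b, 46⊕5c=1a.

9d1cd65b1a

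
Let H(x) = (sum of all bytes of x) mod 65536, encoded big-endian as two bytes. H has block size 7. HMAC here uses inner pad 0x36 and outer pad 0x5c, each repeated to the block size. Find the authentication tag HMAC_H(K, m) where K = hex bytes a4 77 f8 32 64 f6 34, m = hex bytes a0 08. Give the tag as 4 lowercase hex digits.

03e3

Key hex bytes a4 77 f8 32 64 f6 34 is exactly B = 7 bytes: K' = a4 77 f8 32 64 f6 34.
K' ⊕ ipad = 92 41 ce 04 52 c0 02.  K' ⊕ opad = f8 2b a4 6e 38 aa 68.
Inner input = (K'⊕ipad) ∥ m = 92 41 ce 04 52 c0 02 ∥ a0 08.
Inner hash: sum = 146+65+206+4+82+192+2+160+8 = 865 → 03 61.
Outer input = (K'⊕opad) ∥ inner = f8 2b a4 6e 38 aa 68 ∥ 03 61.
Outer hash (tag): sum = 248+43+164+110+56+170+104+3+97 = 995 → 03 e3.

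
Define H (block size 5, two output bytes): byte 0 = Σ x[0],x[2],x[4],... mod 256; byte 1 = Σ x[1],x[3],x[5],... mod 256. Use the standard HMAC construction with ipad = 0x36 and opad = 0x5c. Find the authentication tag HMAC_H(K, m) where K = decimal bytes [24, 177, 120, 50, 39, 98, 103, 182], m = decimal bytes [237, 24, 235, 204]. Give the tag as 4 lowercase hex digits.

Key decimal bytes [24, 177, 120, 50, 39, 98, 103, 182] = 18 b1 78 32 27 62 67 b6 is 8 bytes > B = 5, so hash it first: H(key) = 1e fb, then zero-pad to 5 bytes: K' = 1e fb 00 00 00.
K' ⊕ ipad = 28 cd 36 36 36.  K' ⊕ opad = 42 a7 5c 5c 5c.
Inner input = (K'⊕ipad) ∥ m = 28 cd 36 36 36 ∥ ed 18 eb cc.
Inner hash: even-index sum = 376 mod 256 = 120; odd-index sum = 731 mod 256 = 219 → 78 db.
Outer input = (K'⊕opad) ∥ inner = 42 a7 5c 5c 5c ∥ 78 db.
Outer hash (tag): even-index sum = 469 mod 256 = 213; odd-index sum = 379 mod 256 = 123 → d5 7b.

d57b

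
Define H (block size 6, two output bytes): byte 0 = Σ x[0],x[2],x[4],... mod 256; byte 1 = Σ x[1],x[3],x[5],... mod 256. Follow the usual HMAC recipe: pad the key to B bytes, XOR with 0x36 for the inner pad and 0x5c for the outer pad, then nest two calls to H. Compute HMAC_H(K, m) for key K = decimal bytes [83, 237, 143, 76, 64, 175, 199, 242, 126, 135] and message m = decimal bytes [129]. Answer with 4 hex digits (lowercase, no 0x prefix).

Key decimal bytes [83, 237, 143, 76, 64, 175, 199, 242, 126, 135] = 53 ed 8f 4c 40 af c7 f2 7e 87 is 10 bytes > B = 6, so hash it first: H(key) = 67 61, then zero-pad to 6 bytes: K' = 67 61 00 00 00 00.
K' ⊕ ipad = 51 57 36 36 36 36.  K' ⊕ opad = 3b 3d 5c 5c 5c 5c.
Inner input = (K'⊕ipad) ∥ m = 51 57 36 36 36 36 ∥ 81.
Inner hash: even-index sum = 318 mod 256 = 62; odd-index sum = 195 mod 256 = 195 → 3e c3.
Outer input = (K'⊕opad) ∥ inner = 3b 3d 5c 5c 5c 5c ∥ 3e c3.
Outer hash (tag): even-index sum = 305 mod 256 = 49; odd-index sum = 440 mod 256 = 184 → 31 b8.

31b8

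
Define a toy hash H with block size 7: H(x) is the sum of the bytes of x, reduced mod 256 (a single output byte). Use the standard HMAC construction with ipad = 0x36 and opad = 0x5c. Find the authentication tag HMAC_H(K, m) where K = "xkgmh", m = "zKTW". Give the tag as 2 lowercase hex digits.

Key "xkgmh" = 78 6b 67 6d 68 is 5 bytes ≤ B = 7; zero-pad to 7 bytes: K' = 78 6b 67 6d 68 00 00.
K' ⊕ ipad = 4e 5d 51 5b 5e 36 36.  K' ⊕ opad = 24 37 3b 31 34 5c 5c.
Inner input = (K'⊕ipad) ∥ m = 4e 5d 51 5b 5e 36 36 ∥ 7a 4b 54 57.
Inner hash: sum = 78+93+81+91+94+54+54+122+75+84+87 = 913; mod 256 = 145 → 91.
Outer input = (K'⊕opad) ∥ inner = 24 37 3b 31 34 5c 5c ∥ 91.
Outer hash (tag): sum = 36+55+59+49+52+92+92+145 = 580; mod 256 = 68 → 44.

44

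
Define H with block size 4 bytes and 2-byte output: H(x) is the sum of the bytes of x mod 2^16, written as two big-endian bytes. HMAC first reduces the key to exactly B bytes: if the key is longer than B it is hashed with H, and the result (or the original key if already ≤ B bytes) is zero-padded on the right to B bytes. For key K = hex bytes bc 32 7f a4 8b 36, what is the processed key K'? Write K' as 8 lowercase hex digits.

|K| = 6 > B = 4, so first hash the key.
H(K): sum = 188+50+127+164+139+54 = 722 → 02 d2.
Zero-pad H(K) = 02 d2 to 4 bytes: K' = 02 d2 00 00.

02d20000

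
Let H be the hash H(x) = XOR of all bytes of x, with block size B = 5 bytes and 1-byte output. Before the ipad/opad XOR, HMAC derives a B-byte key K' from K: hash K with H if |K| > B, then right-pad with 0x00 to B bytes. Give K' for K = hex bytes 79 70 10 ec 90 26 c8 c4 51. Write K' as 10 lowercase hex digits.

1e00000000

|K| = 9 > B = 5, so first hash the key.
H(K): XOR 79⊕70⊕10⊕ec⊕90⊕26⊕c8⊕c4⊕51 = 1e.
Zero-pad H(K) = 1e to 5 bytes: K' = 1e 00 00 00 00.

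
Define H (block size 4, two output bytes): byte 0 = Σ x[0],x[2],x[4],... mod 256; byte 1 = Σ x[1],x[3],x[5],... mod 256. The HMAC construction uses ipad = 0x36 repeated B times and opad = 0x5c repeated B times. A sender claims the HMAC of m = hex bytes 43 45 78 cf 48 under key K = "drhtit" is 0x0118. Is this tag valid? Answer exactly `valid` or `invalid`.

valid

Key "drhtit" = 64 72 68 74 69 74 is 6 bytes > B = 4, so hash it first: H(key) = 35 5a, then zero-pad to 4 bytes: K' = 35 5a 00 00.
K' ⊕ ipad = 03 6c 36 36; K' ⊕ opad = 69 06 5c 5c.
Inner hash: even-index sum = 316 mod 256 = 60; odd-index sum = 438 mod 256 = 182 → 3c b6.
Outer hash (recomputed tag): even-index sum = 257 mod 256 = 1; odd-index sum = 280 mod 256 = 24 → 01 18.
Recomputed tag = 0118; claimed = 0118 → match.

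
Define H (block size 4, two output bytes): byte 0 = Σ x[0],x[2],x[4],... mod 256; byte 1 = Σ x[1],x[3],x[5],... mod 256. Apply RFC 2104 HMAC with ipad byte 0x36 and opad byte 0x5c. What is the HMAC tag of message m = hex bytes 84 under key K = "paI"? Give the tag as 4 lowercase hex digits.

Key "paI" = 70 61 49 is 3 bytes ≤ B = 4; zero-pad to 4 bytes: K' = 70 61 49 00.
K' ⊕ ipad = 46 57 7f 36.  K' ⊕ opad = 2c 3d 15 5c.
Inner input = (K'⊕ipad) ∥ m = 46 57 7f 36 ∥ 84.
Inner hash: even-index sum = 329 mod 256 = 73; odd-index sum = 141 mod 256 = 141 → 49 8d.
Outer input = (K'⊕opad) ∥ inner = 2c 3d 15 5c ∥ 49 8d.
Outer hash (tag): even-index sum = 138 mod 256 = 138; odd-index sum = 294 mod 256 = 38 → 8a 26.

8a26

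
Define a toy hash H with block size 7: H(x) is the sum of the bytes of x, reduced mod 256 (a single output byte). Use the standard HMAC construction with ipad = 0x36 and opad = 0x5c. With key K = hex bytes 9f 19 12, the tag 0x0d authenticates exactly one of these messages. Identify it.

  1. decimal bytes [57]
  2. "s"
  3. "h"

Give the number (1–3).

Key hex bytes 9f 19 12 is 3 bytes ≤ B = 7; zero-pad to 7 bytes: K' = 9f 19 12 00 00 00 00.
K' ⊕ ipad = a9 2f 24 36 36 36 36; K' ⊕ opad = c3 45 4e 5c 5c 5c 5c.
m1: inner = H(a9 2f 24 36 36 36 36 39) = 0d; tag = H(c3 45 4e 5c 5c 5c 5c 0d) = d3
m2: inner = H(a9 2f 24 36 36 36 36 73) = 47; tag = H(c3 45 4e 5c 5c 5c 5c 47) = 0d ← matches
m3: inner = H(a9 2f 24 36 36 36 36 68) = 3c; tag = H(c3 45 4e 5c 5c 5c 5c 3c) = 02

2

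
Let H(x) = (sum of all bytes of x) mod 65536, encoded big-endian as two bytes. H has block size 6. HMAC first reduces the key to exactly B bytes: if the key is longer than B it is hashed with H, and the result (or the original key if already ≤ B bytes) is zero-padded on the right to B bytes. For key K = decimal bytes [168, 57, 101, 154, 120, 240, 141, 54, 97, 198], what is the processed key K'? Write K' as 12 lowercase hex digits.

053200000000

|K| = 10 > B = 6, so first hash the key.
H(K): sum = 168+57+101+154+120+240+141+54+97+198 = 1330 → 05 32.
Zero-pad H(K) = 05 32 to 6 bytes: K' = 05 32 00 00 00 00.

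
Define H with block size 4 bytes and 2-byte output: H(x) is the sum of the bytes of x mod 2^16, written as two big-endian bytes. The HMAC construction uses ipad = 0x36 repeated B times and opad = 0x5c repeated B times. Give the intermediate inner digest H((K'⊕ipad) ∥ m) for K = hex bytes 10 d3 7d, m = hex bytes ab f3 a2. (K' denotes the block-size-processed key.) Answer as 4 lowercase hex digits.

03cc

Key hex bytes 10 d3 7d is 3 bytes ≤ B = 4; zero-pad to 4 bytes: K' = 10 d3 7d 00.
K' ⊕ ipad = 26 e5 4b 36.
Inner input = 26 e5 4b 36 ∥ ab f3 a2.
Inner hash: sum = 38+229+75+54+171+243+162 = 972 → 03 cc.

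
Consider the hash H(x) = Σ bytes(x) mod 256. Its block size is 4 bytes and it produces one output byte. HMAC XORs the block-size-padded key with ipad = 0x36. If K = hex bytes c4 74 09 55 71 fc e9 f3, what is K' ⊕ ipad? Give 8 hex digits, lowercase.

Key hex bytes c4 74 09 55 71 fc e9 f3 is 8 bytes > B = 4, so hash it first: H(key) = df, then zero-pad to 4 bytes: K' = df 00 00 00.
XOR each byte with 0x36: df⊕36=e9, 00⊕36=36, 00⊕36=36, 00⊕36=36.

e9363636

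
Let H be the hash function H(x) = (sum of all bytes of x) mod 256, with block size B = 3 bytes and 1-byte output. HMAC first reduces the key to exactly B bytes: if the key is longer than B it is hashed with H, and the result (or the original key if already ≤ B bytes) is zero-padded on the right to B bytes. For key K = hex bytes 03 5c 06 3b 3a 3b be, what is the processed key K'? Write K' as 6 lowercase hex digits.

d30000

|K| = 7 > B = 3, so first hash the key.
H(K): sum = 3+92+6+59+58+59+190 = 467; mod 256 = 211 → d3.
Zero-pad H(K) = d3 to 3 bytes: K' = d3 00 00.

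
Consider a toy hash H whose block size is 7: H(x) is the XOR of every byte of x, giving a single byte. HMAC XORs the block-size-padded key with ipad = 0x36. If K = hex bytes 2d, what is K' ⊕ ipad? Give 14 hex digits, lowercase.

1b363636363636

Key hex bytes 2d is 1 byte ≤ B = 7; zero-pad to 7 bytes: K' = 2d 00 00 00 00 00 00.
XOR each byte with 0x36: 2d⊕36=1b, 00⊕36=36, 00⊕36=36, 00⊕36=36, 00⊕36=36, 00⊕36=36, 00⊕36=36.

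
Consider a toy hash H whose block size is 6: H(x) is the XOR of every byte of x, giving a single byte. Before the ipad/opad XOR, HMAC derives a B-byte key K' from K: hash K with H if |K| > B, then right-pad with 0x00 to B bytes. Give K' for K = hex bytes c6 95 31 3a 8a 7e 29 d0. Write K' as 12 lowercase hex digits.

550000000000

|K| = 8 > B = 6, so first hash the key.
H(K): XOR c6⊕95⊕31⊕3a⊕8a⊕7e⊕29⊕d0 = 55.
Zero-pad H(K) = 55 to 6 bytes: K' = 55 00 00 00 00 00.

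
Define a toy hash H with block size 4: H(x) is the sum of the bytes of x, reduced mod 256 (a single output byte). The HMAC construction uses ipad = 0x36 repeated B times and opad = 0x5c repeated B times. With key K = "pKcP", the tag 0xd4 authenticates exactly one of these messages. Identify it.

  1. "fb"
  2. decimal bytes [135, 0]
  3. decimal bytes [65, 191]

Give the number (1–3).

Key "pKcP" = 70 4b 63 50 is exactly B = 4 bytes: K' = 70 4b 63 50.
K' ⊕ ipad = 46 7d 55 66; K' ⊕ opad = 2c 17 3f 0c.
m1: inner = H(46 7d 55 66 66 62) = 46; tag = H(2c 17 3f 0c 46) = d4 ← matches
m2: inner = H(46 7d 55 66 87 00) = 05; tag = H(2c 17 3f 0c 05) = 93
m3: inner = H(46 7d 55 66 41 bf) = 7e; tag = H(2c 17 3f 0c 7e) = 0c

1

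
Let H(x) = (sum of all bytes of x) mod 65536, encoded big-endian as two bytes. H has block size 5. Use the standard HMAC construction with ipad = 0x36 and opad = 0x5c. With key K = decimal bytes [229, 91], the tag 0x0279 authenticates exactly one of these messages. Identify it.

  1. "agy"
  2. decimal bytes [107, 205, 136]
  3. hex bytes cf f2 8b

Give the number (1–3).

Key decimal bytes [229, 91] = e5 5b is 2 bytes ≤ B = 5; zero-pad to 5 bytes: K' = e5 5b 00 00 00.
K' ⊕ ipad = d3 6d 36 36 36; K' ⊕ opad = b9 07 5c 5c 5c.
m1: inner = H(d3 6d 36 36 36 61 67 79) = 03 23; tag = H(b9 07 5c 5c 5c 03 23) = 01fa
m2: inner = H(d3 6d 36 36 36 6b cd 88) = 03 a2; tag = H(b9 07 5c 5c 5c 03 a2) = 0279 ← matches
m3: inner = H(d3 6d 36 36 36 cf f2 8b) = 04 2e; tag = H(b9 07 5c 5c 5c 04 2e) = 0206

2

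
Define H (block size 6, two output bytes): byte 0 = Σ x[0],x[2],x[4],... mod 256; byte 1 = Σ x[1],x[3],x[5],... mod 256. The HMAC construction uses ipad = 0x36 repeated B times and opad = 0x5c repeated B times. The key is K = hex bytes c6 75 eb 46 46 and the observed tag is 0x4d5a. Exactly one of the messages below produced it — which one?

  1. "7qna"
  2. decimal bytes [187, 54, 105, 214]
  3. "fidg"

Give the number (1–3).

Key hex bytes c6 75 eb 46 46 is 5 bytes ≤ B = 6; zero-pad to 6 bytes: K' = c6 75 eb 46 46 00.
K' ⊕ ipad = f0 43 dd 70 70 36; K' ⊕ opad = 9a 29 b7 1a 1a 5c.
m1: inner = H(f0 43 dd 70 70 36 37 71 6e 61) = e2 bb; tag = H(9a 29 b7 1a 1a 5c e2 bb) = 4d5a ← matches
m2: inner = H(f0 43 dd 70 70 36 bb 36 69 d6) = 61 f5; tag = H(9a 29 b7 1a 1a 5c 61 f5) = cc94
m3: inner = H(f0 43 dd 70 70 36 66 69 64 67) = 07 b9; tag = H(9a 29 b7 1a 1a 5c 07 b9) = 7258

1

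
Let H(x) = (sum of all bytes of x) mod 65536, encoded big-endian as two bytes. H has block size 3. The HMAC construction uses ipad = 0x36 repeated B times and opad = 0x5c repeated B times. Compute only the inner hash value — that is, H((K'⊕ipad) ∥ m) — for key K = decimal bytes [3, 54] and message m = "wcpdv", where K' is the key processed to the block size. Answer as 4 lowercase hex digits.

028f

Key decimal bytes [3, 54] = 03 36 is 2 bytes ≤ B = 3; zero-pad to 3 bytes: K' = 03 36 00.
K' ⊕ ipad = 35 00 36.
Inner input = 35 00 36 ∥ 77 63 70 64 76.
Inner hash: sum = 53+0+54+119+99+112+100+118 = 655 → 02 8f.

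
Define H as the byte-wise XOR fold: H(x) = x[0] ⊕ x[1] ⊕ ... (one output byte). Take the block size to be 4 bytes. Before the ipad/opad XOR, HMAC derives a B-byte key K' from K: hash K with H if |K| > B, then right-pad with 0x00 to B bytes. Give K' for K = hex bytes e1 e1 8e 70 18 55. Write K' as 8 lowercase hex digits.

|K| = 6 > B = 4, so first hash the key.
H(K): XOR e1⊕e1⊕8e⊕70⊕18⊕55 = b3.
Zero-pad H(K) = b3 to 4 bytes: K' = b3 00 00 00.

b3000000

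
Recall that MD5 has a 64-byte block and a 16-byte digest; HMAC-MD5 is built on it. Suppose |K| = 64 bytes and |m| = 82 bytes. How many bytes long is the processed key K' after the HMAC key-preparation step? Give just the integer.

Key is 64 ≤ 64 bytes, zero-padded: |K'| = 64.

64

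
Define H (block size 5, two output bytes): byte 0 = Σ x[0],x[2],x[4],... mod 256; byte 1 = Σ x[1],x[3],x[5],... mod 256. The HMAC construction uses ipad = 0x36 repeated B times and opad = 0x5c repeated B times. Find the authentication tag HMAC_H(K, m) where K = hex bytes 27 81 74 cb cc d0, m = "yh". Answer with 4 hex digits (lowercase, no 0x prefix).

ccc1

Key hex bytes 27 81 74 cb cc d0 is 6 bytes > B = 5, so hash it first: H(key) = 67 1c, then zero-pad to 5 bytes: K' = 67 1c 00 00 00.
K' ⊕ ipad = 51 2a 36 36 36.  K' ⊕ opad = 3b 40 5c 5c 5c.
Inner input = (K'⊕ipad) ∥ m = 51 2a 36 36 36 ∥ 79 68.
Inner hash: even-index sum = 293 mod 256 = 37; odd-index sum = 217 mod 256 = 217 → 25 d9.
Outer input = (K'⊕opad) ∥ inner = 3b 40 5c 5c 5c ∥ 25 d9.
Outer hash (tag): even-index sum = 460 mod 256 = 204; odd-index sum = 193 mod 256 = 193 → cc c1.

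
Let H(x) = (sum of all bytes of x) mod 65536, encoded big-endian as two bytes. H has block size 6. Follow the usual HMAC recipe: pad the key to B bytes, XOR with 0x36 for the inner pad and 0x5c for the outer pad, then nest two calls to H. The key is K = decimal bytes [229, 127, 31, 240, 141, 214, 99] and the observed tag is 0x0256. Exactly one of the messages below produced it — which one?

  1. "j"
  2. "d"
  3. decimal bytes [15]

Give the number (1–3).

Key decimal bytes [229, 127, 31, 240, 141, 214, 99] = e5 7f 1f f0 8d d6 63 is 7 bytes > B = 6, so hash it first: H(key) = 04 39, then zero-pad to 6 bytes: K' = 04 39 00 00 00 00.
K' ⊕ ipad = 32 0f 36 36 36 36; K' ⊕ opad = 58 65 5c 5c 5c 5c.
m1: inner = H(32 0f 36 36 36 36 6a) = 01 83; tag = H(58 65 5c 5c 5c 5c 01 83) = 02b1
m2: inner = H(32 0f 36 36 36 36 64) = 01 7d; tag = H(58 65 5c 5c 5c 5c 01 7d) = 02ab
m3: inner = H(32 0f 36 36 36 36 0f) = 01 28; tag = H(58 65 5c 5c 5c 5c 01 28) = 0256 ← matches

3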